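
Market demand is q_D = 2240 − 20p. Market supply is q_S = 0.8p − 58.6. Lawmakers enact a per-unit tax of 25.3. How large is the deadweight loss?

In inverse form: demand p = 112 − 0.05q, supply p = 73.25 + 1.25q.
Competitive equilibrium: 112 − 0.05q = 73.25 + 1.25q → q* = 29.8077, p* = 110.5096.
With the tax, the buyer price exceeds the seller price by 25.3: (112 − 0.05q) − (73.25 + 1.25q) = 25.3 → q' = 10.3462.
Δq = 29.8077 − 10.3462 = 19.4615; the wedge equals the tax, 25.3.
The triangle = ½ × 19.4615 × 25.3 = 246.19.

246.19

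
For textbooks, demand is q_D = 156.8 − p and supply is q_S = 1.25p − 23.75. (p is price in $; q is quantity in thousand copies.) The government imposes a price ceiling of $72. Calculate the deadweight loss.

$95.58 thousand

In inverse form: demand p = 156.8 − q, supply p = 19 + 0.8q.
Competitive equilibrium: 156.8 − q = 19 + 0.8q → q* = 76.5556, p* = 80.2444.
At the ceiling p = 72, quantity supplied = (72 − 19)/0.8 = 66.25.
Willingness to pay at q' = 66.25: 156.8 − 1·66.25 = 90.55.
Δq = 76.5556 − 66.25 = 10.3056; wedge = 90.55 − 72 = 18.55.
The triangle = ½ × 10.3056 × 18.55 = $95.58 thousand.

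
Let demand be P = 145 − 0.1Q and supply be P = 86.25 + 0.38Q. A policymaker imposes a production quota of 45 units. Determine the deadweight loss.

1437.63

Competitive equilibrium: 145 − 0.1Q = 86.25 + 0.38Q → Q* = 122.3958, P* = 132.7604.
At Q = 45: demand price = 145 − 0.1·45 = 140.5; supply price = 86.25 + 0.38·45 = 103.35.
ΔQ = 122.3958 − 45 = 77.3958; wedge = 140.5 − 103.35 = 37.15.
Welfare loss = ½ × 77.3958 × 37.15 = 1437.63.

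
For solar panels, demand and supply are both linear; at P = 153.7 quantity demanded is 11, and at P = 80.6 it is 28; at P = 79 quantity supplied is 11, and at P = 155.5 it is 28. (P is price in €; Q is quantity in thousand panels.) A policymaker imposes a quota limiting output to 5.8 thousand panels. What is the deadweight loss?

€824.47 thousand

Demand slope = (80.6 − 153.7)/(28 − 11) = −4.3, so P = 201 − 4.3Q.
Supply slope = (155.5 − 79)/(28 − 11) = 4.5, so P = 29.5 + 4.5Q.
Competitive equilibrium: 201 − 4.3Q = 29.5 + 4.5Q → Q* = 19.48864, P* = 117.19886.
At Q = 5.8: demand price = 201 − 4.3·5.8 = 176.06; supply price = 29.5 + 4.5·5.8 = 55.6.
ΔQ = 19.48864 − 5.8 = 13.68864; wedge = 176.06 − 55.6 = 120.46.
DWL = ½ × 13.68864 × 120.46 = €824.47 thousand.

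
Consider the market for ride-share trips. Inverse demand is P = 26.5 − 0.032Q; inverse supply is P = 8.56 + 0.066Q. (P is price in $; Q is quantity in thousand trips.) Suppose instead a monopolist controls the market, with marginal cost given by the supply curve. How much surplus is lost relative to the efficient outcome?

$99.50 thousand

Competitive equilibrium: 26.5 − 0.032Q = 8.56 + 0.066Q → Q* = 183.0612, P* = 20.642.
Marginal revenue: MR = 26.5 − 0.064Q. Set MR = MC: 26.5 − 0.064Q = 8.56 + 0.066Q → Q_m = 138.
Price P_m = 26.5 − 0.032·138 = 22.084; MC(Q_m) = 8.56 + 0.066·138 = 17.668.
Competitive Q* = 183.0612, so ΔQ = 45.0612; wedge = 22.084 − 17.668 = 4.416.
DWL = ½ × 45.0612 × 4.416 = $99.50 thousand.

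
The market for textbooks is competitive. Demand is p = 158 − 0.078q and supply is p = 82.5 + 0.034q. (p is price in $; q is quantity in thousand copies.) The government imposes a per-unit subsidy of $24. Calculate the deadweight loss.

$2571.43 thousand

Competitive equilibrium: 158 − 0.078q = 82.5 + 0.034q → q* = 674.1071, p* = 105.4196.
The subsidy lowers effective supply by 24: p = 58.5 + 0.034q.
New quantity: 158 − 0.078q = 58.5 + 0.034q → q' = 888.3929.
Overproduction Δq = 888.3929 − 674.1071 = 214.2858; wedge = subsidy = 24.
Deadweight loss = ½ × 214.2858 × 24 = $2571.43 thousand.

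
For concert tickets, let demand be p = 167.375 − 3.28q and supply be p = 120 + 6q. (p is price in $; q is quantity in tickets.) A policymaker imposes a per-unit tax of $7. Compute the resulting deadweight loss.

$2.64

Competitive equilibrium: 167.375 − 3.28q = 120 + 6q → q* = 5.1051, p* = 150.6304.
With the tax, the buyer price exceeds the seller price by 7: (167.375 − 3.28q) − (120 + 6q) = 7 → q' = 4.3508.
Δq = 5.1051 − 4.3508 = 0.7543; the wedge equals the tax, 7.
DWL = ½ × 0.7543 × 7 = $2.64.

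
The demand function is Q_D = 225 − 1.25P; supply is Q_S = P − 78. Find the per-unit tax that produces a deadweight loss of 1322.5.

In inverse form: demand P = 180 − 0.8Q, supply P = 78 + Q.
Competitive equilibrium: 180 − 0.8Q = 78 + Q → Q* = 56.6667, P* = 134.6667.
A tax t gives ΔQ = t/1.8 and wedge t, so DWL = t²/3.6.
t²/3.6 = 1322.5 → t² = 4761 → t = 69.

69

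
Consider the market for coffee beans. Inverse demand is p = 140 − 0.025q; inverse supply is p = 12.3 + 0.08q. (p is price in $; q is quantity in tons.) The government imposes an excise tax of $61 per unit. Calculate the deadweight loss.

Competitive equilibrium: 140 − 0.025q = 12.3 + 0.08q → q* = 1216.1905, p* = 109.5952.
With the tax, the buyer price exceeds the seller price by 61: (140 − 0.025q) − (12.3 + 0.08q) = 61 → q' = 635.2381.
Δq = 1216.1905 − 635.2381 = 580.9524; the wedge equals the tax, 61.
Deadweight loss = ½ × 580.9524 × 61 = $17719.05.

$17719.05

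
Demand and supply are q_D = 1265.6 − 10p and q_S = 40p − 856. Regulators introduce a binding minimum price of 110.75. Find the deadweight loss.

In inverse form: demand p = 126.56 − 0.1q, supply p = 21.4 + 0.025q.
Competitive equilibrium: 126.56 − 0.1q = 21.4 + 0.025q → q* = 841.28, p* = 42.432.
At the floor p = 110.75, quantity demanded = (126.56 − 110.75)/0.1 = 158.1.
Sellers' marginal cost at q' = 158.1: 21.4 + 0.025·158.1 = 25.3525.
Δq = 841.28 − 158.1 = 683.18; wedge = 110.75 − 25.3525 = 85.3975.
Welfare loss = ½ × 683.18 × 85.3975 = 29170.93.

29170.93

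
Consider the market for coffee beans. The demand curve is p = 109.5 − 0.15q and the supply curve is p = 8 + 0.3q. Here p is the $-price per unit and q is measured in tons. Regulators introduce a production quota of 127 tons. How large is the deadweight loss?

$2185.47

Competitive equilibrium: 109.5 − 0.15q = 8 + 0.3q → q* = 225.5556, p* = 75.6667.
At q = 127: demand price = 109.5 − 0.15·127 = 90.45; supply price = 8 + 0.3·127 = 46.1.
Δq = 225.5556 − 127 = 98.5556; wedge = 90.45 − 46.1 = 44.35.
Deadweight loss = ½ × 98.5556 × 44.35 = $2185.47.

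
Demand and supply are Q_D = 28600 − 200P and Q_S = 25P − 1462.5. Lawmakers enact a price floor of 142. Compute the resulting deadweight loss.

63336.11

In inverse form: demand P = 143 − 0.005Q, supply P = 58.5 + 0.04Q.
Competitive equilibrium: 143 − 0.005Q = 58.5 + 0.04Q → Q* = 1877.7778, P* = 133.6111.
At the floor P = 142, quantity demanded = (143 − 142)/0.005 = 200.
Sellers' marginal cost at Q' = 200: 58.5 + 0.04·200 = 66.5.
ΔQ = 1877.7778 − 200 = 1677.7778; wedge = 142 − 66.5 = 75.5.
Welfare loss = ½ × 1677.7778 × 75.5 = 63336.11.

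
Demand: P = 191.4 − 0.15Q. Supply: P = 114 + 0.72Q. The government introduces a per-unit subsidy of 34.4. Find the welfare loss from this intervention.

Competitive equilibrium: 191.4 − 0.15Q = 114 + 0.72Q → Q* = 88.9655, P* = 178.0552.
The subsidy lowers effective supply by 34.4: P = 79.6 + 0.72Q.
New quantity: 191.4 − 0.15Q = 79.6 + 0.72Q → Q' = 128.5057.
Overproduction ΔQ = 128.5057 − 88.9655 = 39.5402; wedge = subsidy = 34.4.
DWL = ½ × 39.5402 × 34.4 = 680.09.

680.09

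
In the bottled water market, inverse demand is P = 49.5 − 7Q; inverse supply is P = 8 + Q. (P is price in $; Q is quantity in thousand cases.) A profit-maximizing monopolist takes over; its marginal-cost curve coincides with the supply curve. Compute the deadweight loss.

Competitive equilibrium: 49.5 − 7Q = 8 + Q → Q* = 5.1875, P* = 13.1875.
Marginal revenue: MR = 49.5 − 14Q. Set MR = MC: 49.5 − 14Q = 8 + Q → Q_m = 2.7667.
Price P_m = 49.5 − 7·2.7667 = 30.1331; MC(Q_m) = 8 + 1·2.7667 = 10.7667.
Competitive Q* = 5.1875, so ΔQ = 2.4208; wedge = 30.1331 − 10.7667 = 19.3664.
Welfare loss = ½ × 2.4208 × 19.3664 = $23.44 thousand.

$23.44 thousand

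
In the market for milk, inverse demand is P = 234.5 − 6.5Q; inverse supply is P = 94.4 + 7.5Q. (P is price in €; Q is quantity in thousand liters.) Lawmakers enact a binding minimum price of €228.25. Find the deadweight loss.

Competitive equilibrium: 234.5 − 6.5Q = 94.4 + 7.5Q → Q* = 10.0071, P* = 169.4536.
At the floor P = 228.25, quantity demanded = (234.5 − 228.25)/6.5 = 0.9615.
Sellers' marginal cost at Q' = 0.9615: 94.4 + 7.5·0.9615 = 101.6113.
ΔQ = 10.0071 − 0.9615 = 9.0456; wedge = 228.25 − 101.6113 = 126.6387.
The triangle = ½ × 9.0456 × 126.6387 = €572.76 thousand.

€572.76 thousand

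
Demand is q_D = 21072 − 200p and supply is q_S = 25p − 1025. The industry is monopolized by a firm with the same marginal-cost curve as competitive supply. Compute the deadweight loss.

In inverse form: demand p = 105.36 − 0.005q, supply p = 41 + 0.04q.
Competitive equilibrium: 105.36 − 0.005q = 41 + 0.04q → q* = 1430.2222, p* = 98.2089.
Marginal revenue: MR = 105.36 − 0.01q. Set MR = MC: 105.36 − 0.01q = 41 + 0.04q → q_m = 1287.2.
Price p_m = 105.36 − 0.005·1287.2 = 98.924; MC(q_m) = 41 + 0.04·1287.2 = 92.488.
Competitive q* = 1430.2222, so Δq = 143.0222; wedge = 98.924 − 92.488 = 6.436.
Deadweight loss = ½ × 143.0222 × 6.436 = 460.25.

460.25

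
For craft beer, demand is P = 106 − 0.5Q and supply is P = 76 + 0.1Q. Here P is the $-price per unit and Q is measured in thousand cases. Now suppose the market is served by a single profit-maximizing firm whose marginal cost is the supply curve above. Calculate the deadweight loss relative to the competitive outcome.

$154.96 thousand

Competitive equilibrium: 106 − 0.5Q = 76 + 0.1Q → Q* = 50, P* = 81.
Marginal revenue: MR = 106 − Q. Set MR = MC: 106 − Q = 76 + 0.1Q → Q_m = 27.2727.
Price P_m = 106 − 0.5·27.2727 = 92.3637; MC(Q_m) = 76 + 0.1·27.2727 = 78.7273.
Competitive Q* = 50, so ΔQ = 22.7273; wedge = 92.3637 − 78.7273 = 13.6364.
Deadweight loss = ½ × 22.7273 × 13.6364 = $154.96 thousand.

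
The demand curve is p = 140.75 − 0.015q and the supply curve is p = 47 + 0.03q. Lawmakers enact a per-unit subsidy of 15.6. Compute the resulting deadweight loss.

2704

Competitive equilibrium: 140.75 − 0.015q = 47 + 0.03q → q* = 2083.3333, p* = 109.5.
The subsidy lowers effective supply by 15.6: p = 31.4 + 0.03q.
New quantity: 140.75 − 0.015q = 31.4 + 0.03q → q' = 2430.
Overproduction Δq = 2430 − 2083.3333 = 346.6667; wedge = subsidy = 15.6.
DWL = ½ × 346.6667 × 15.6 = 2704.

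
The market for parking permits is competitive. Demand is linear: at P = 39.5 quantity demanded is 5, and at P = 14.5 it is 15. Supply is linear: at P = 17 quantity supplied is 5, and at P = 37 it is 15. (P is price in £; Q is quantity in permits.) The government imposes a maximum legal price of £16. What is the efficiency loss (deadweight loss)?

£68.06

Demand slope = (14.5 − 39.5)/(15 − 5) = −2.5, so P = 52 − 2.5Q.
Supply slope = (37 − 17)/(15 − 5) = 2, so P = 7 + 2Q.
Competitive equilibrium: 52 − 2.5Q = 7 + 2Q → Q* = 10, P* = 27.
At the ceiling P = 16, quantity supplied = (16 − 7)/2 = 4.5.
Willingness to pay at Q' = 4.5: 52 − 2.5·4.5 = 40.75.
ΔQ = 10 − 4.5 = 5.5; wedge = 40.75 − 16 = 24.75.
Deadweight loss = ½ × 5.5 × 24.75 = £68.06.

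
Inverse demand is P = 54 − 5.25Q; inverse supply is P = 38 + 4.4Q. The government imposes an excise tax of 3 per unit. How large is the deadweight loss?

Competitive equilibrium: 54 − 5.25Q = 38 + 4.4Q → Q* = 1.658, P* = 45.2953.
With the tax, the buyer price exceeds the seller price by 3: (54 − 5.25Q) − (38 + 4.4Q) = 3 → Q' = 1.3472.
ΔQ = 1.658 − 1.3472 = 0.3108; the wedge equals the tax, 3.
The triangle = ½ × 0.3108 × 3 = 0.47.

0.47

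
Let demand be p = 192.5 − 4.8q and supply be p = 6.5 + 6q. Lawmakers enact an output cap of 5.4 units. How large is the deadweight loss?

754.73

Competitive equilibrium: 192.5 − 4.8q = 6.5 + 6q → q* = 17.2222, p* = 109.8333.
At q = 5.4: demand price = 192.5 − 4.8·5.4 = 166.58; supply price = 6.5 + 6·5.4 = 38.9.
Δq = 17.2222 − 5.4 = 11.8222; wedge = 166.58 − 38.9 = 127.68.
DWL = ½ × 11.8222 × 127.68 = 754.73.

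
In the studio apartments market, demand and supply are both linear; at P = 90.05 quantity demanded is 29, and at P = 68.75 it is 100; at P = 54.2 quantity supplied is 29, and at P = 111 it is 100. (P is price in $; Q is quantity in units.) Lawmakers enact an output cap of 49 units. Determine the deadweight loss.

$87.19

Demand slope = (68.75 − 90.05)/(100 − 29) = −0.3, so P = 98.75 − 0.3Q.
Supply slope = (111 − 54.2)/(100 − 29) = 0.8, so P = 31 + 0.8Q.
Competitive equilibrium: 98.75 − 0.3Q = 31 + 0.8Q → Q* = 61.5909, P* = 80.2727.
At Q = 49: demand price = 98.75 − 0.3·49 = 84.05; supply price = 31 + 0.8·49 = 70.2.
ΔQ = 61.5909 − 49 = 12.5909; wedge = 84.05 − 70.2 = 13.85.
Deadweight loss = ½ × 12.5909 × 13.85 = $87.19.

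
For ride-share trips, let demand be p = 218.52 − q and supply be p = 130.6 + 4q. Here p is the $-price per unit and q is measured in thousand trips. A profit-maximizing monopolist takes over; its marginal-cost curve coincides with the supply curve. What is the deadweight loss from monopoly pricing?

Competitive equilibrium: 218.52 − q = 130.6 + 4q → q* = 17.584, p* = 200.936.
Marginal revenue: MR = 218.52 − 2q. Set MR = MC: 218.52 − 2q = 130.6 + 4q → q_m = 14.6533.
Price p_m = 218.52 − 1·14.6533 = 203.8667; MC(q_m) = 130.6 + 4·14.6533 = 189.2132.
Competitive q* = 17.584, so Δq = 2.9307; wedge = 203.8667 − 189.2132 = 14.6535.
Deadweight loss = ½ × 2.9307 × 14.6535 = $21.47 thousand.

$21.47 thousand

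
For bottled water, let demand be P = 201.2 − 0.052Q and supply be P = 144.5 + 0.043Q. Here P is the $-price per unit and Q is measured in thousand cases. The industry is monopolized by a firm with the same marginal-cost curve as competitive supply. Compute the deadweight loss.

$2117.31 thousand

Competitive equilibrium: 201.2 − 0.052Q = 144.5 + 0.043Q → Q* = 596.84211, P* = 170.16421.
Marginal revenue: MR = 201.2 − 0.104Q. Set MR = MC: 201.2 − 0.104Q = 144.5 + 0.043Q → Q_m = 385.71429.
Price P_m = 201.2 − 0.052·385.71429 = 181.14286; MC(Q_m) = 144.5 + 0.043·385.71429 = 161.08571.
Competitive Q* = 596.84211, so ΔQ = 211.12782; wedge = 181.14286 − 161.08571 = 20.05715.
The triangle = ½ × 211.12782 × 20.05715 = $2117.31 thousand.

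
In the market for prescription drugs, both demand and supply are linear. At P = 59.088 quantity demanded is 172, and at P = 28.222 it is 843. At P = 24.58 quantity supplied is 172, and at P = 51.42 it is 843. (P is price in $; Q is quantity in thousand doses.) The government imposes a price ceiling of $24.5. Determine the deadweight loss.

Demand slope = (28.222 − 59.088)/(843 − 172) = −0.046, so P = 67 − 0.046Q.
Supply slope = (51.42 − 24.58)/(843 − 172) = 0.04, so P = 17.7 + 0.04Q.
Competitive equilibrium: 67 − 0.046Q = 17.7 + 0.04Q → Q* = 573.2558, P* = 40.6302.
At the ceiling P = 24.5, quantity supplied = (24.5 − 17.7)/0.04 = 170.
Willingness to pay at Q' = 170: 67 − 0.046·170 = 59.18.
ΔQ = 573.2558 − 170 = 403.2558; wedge = 59.18 − 24.5 = 34.68.
DWL = ½ × 403.2558 × 34.68 = $6992.46 thousand.

$6992.46 thousand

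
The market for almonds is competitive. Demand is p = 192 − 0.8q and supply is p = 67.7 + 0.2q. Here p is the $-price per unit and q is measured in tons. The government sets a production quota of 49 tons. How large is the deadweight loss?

$2835.045

Competitive equilibrium: 192 − 0.8q = 67.7 + 0.2q → q* = 124.3, p* = 92.56.
At q = 49: demand price = 192 − 0.8·49 = 152.8; supply price = 67.7 + 0.2·49 = 77.5.
Δq = 124.3 − 49 = 75.3; wedge = 152.8 − 77.5 = 75.3.
Deadweight loss = ½ × 75.3 × 75.3 = $2835.045.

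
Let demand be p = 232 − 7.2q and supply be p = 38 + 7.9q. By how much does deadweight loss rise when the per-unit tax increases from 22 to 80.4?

198.02

Competitive equilibrium: 232 − 7.2q = 38 + 7.9q → q* = 12.8477, p* = 139.4967.
For a per-unit tax t: Δq = t/15.1, so DWL = ½·t·(t/15.1) = t²/30.2.
At t = 22: DWL = 16.026. At t = 80.4: DWL = 214.045.
Increase = 214.045 − 16.026 = 198.02.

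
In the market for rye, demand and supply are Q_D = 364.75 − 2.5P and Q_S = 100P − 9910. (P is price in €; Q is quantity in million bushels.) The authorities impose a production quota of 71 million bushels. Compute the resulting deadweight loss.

In inverse form: demand P = 145.9 − 0.4Q, supply P = 99.1 + 0.01Q.
Competitive equilibrium: 145.9 − 0.4Q = 99.1 + 0.01Q → Q* = 114.1463, P* = 100.2415.
At Q = 71: demand price = 145.9 − 0.4·71 = 117.5; supply price = 99.1 + 0.01·71 = 99.81.
ΔQ = 114.1463 − 71 = 43.1463; wedge = 117.5 − 99.81 = 17.69.
DWL = ½ × 43.1463 × 17.69 = €381.63 million.

€381.63 million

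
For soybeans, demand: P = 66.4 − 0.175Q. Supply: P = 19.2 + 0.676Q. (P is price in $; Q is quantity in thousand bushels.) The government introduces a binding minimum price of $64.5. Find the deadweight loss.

Competitive equilibrium: 66.4 − 0.175Q = 19.2 + 0.676Q → Q* = 55.46416, P* = 56.69377.
At the floor P = 64.5, quantity demanded = (66.4 − 64.5)/0.175 = 10.85714.
Sellers' marginal cost at Q' = 10.85714: 19.2 + 0.676·10.85714 = 26.53943.
ΔQ = 55.46416 − 10.85714 = 44.60702; wedge = 64.5 − 26.53943 = 37.96057.
Welfare loss = ½ × 44.60702 × 37.96057 = $846.65 thousand.

$846.65 thousand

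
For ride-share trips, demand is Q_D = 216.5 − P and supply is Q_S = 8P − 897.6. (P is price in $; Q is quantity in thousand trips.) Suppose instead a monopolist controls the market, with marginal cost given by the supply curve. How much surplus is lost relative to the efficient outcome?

$1070.70 thousand

In inverse form: demand P = 216.5 − Q, supply P = 112.2 + 0.125Q.
Competitive equilibrium: 216.5 − Q = 112.2 + 0.125Q → Q* = 92.7111, P* = 123.7889.
Marginal revenue: MR = 216.5 − 2Q. Set MR = MC: 216.5 − 2Q = 112.2 + 0.125Q → Q_m = 49.0824.
Price P_m = 216.5 − 1·49.0824 = 167.4176; MC(Q_m) = 112.2 + 0.125·49.0824 = 118.3353.
Competitive Q* = 92.7111, so ΔQ = 43.6287; wedge = 167.4176 − 118.3353 = 49.0823.
The triangle = ½ × 43.6287 × 49.0823 = $1070.70 thousand.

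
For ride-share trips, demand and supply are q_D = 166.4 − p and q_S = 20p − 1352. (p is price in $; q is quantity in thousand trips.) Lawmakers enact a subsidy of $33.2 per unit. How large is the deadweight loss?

In inverse form: demand p = 166.4 − q, supply p = 67.6 + 0.05q.
Competitive equilibrium: 166.4 − q = 67.6 + 0.05q → q* = 94.0952, p* = 72.3048.
The subsidy lowers effective supply by 33.2: p = 34.4 + 0.05q.
New quantity: 166.4 − q = 34.4 + 0.05q → q' = 125.7143.
Overproduction Δq = 125.7143 − 94.0952 = 31.6191; wedge = subsidy = 33.2.
Welfare loss = ½ × 31.6191 × 33.2 = $524.88 thousand.

$524.88 thousand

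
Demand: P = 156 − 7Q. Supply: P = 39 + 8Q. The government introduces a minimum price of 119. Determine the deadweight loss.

47.41

Competitive equilibrium: 156 − 7Q = 39 + 8Q → Q* = 7.8, P* = 101.4.
At the floor P = 119, quantity demanded = (156 − 119)/7 = 5.2857.
Sellers' marginal cost at Q' = 5.2857: 39 + 8·5.2857 = 81.2856.
ΔQ = 7.8 − 5.2857 = 2.5143; wedge = 119 − 81.2856 = 37.7144.
Deadweight loss = ½ × 2.5143 × 37.7144 = 47.41.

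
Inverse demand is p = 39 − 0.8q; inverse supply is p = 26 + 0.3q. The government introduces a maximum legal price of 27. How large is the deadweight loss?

Competitive equilibrium: 39 − 0.8q = 26 + 0.3q → q* = 11.8182, p* = 29.5455.
At the ceiling p = 27, quantity supplied = (27 − 26)/0.3 = 3.3333.
Willingness to pay at q' = 3.3333: 39 − 0.8·3.3333 = 36.3334.
Δq = 11.8182 − 3.3333 = 8.4849; wedge = 36.3334 − 27 = 9.3334.
Deadweight loss = ½ × 8.4849 × 9.3334 = 39.60.

39.60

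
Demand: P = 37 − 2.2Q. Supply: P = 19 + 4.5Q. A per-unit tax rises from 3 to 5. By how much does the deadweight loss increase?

Competitive equilibrium: 37 − 2.2Q = 19 + 4.5Q → Q* = 2.6866, P* = 31.0896.
For a per-unit tax t: ΔQ = t/6.7, so DWL = ½·t·(t/6.7) = t²/13.4.
At t = 3: DWL = 0.672. At t = 5: DWL = 1.866.
Increase = 1.866 − 0.672 = 1.19.

1.19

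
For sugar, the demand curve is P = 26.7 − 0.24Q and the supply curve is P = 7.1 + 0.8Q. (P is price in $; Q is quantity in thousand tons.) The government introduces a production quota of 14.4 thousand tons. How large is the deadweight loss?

Competitive equilibrium: 26.7 − 0.24Q = 7.1 + 0.8Q → Q* = 18.8462, P* = 22.1769.
At Q = 14.4: demand price = 26.7 − 0.24·14.4 = 23.244; supply price = 7.1 + 0.8·14.4 = 18.62.
ΔQ = 18.8462 − 14.4 = 4.4462; wedge = 23.244 − 18.62 = 4.624.
DWL = ½ × 4.4462 × 4.624 = $10.28 thousand.

$10.28 thousand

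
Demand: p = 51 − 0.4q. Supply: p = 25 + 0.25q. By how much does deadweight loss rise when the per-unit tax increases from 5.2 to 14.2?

134.31

Competitive equilibrium: 51 − 0.4q = 25 + 0.25q → q* = 40, p* = 35.
For a per-unit tax t: Δq = t/0.65, so DWL = ½·t·(t/0.65) = t²/1.3.
At t = 5.2: DWL = 20.8. At t = 14.2: DWL = 155.108.
Increase = 155.108 − 20.8 = 134.31.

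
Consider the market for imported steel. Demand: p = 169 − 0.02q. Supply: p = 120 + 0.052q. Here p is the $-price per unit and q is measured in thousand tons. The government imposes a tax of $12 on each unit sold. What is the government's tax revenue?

$6166.67 thousand

Competitive equilibrium: 169 − 0.02q = 120 + 0.052q → q* = 680.5556, p* = 155.3889.
With the tax, the buyer price exceeds the seller price by 12: (169 − 0.02q) − (120 + 0.052q) = 12 → q' = 513.8889.
Tax revenue = 12 × 513.8889 = $6166.67 thousand.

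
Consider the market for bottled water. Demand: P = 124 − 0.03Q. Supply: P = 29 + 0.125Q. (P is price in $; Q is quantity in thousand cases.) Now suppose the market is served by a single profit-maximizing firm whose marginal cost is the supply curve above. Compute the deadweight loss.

$765.57 thousand

Competitive equilibrium: 124 − 0.03Q = 29 + 0.125Q → Q* = 612.9032, P* = 105.6129.
Marginal revenue: MR = 124 − 0.06Q. Set MR = MC: 124 − 0.06Q = 29 + 0.125Q → Q_m = 513.5135.
Price P_m = 124 − 0.03·513.5135 = 108.5946; MC(Q_m) = 29 + 0.125·513.5135 = 93.1892.
Competitive Q* = 612.9032, so ΔQ = 99.3897; wedge = 108.5946 − 93.1892 = 15.4054.
Welfare loss = ½ × 99.3897 × 15.4054 = $765.57 thousand.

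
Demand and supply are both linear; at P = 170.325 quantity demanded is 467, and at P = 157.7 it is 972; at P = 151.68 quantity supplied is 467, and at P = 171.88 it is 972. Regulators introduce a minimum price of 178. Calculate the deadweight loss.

Demand slope = (157.7 − 170.325)/(972 − 467) = −0.025, so P = 182 − 0.025Q.
Supply slope = (171.88 − 151.68)/(972 − 467) = 0.04, so P = 133 + 0.04Q.
Competitive equilibrium: 182 − 0.025Q = 133 + 0.04Q → Q* = 753.8462, P* = 163.1538.
At the floor P = 178, quantity demanded = (182 − 178)/0.025 = 160.
Sellers' marginal cost at Q' = 160: 133 + 0.04·160 = 139.4.
ΔQ = 753.8462 − 160 = 593.8462; wedge = 178 − 139.4 = 38.6.
Welfare loss = ½ × 593.8462 × 38.6 = 11461.23.

11461.23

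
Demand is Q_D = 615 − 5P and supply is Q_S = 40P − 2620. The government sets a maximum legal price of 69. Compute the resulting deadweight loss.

1502.22

In inverse form: demand P = 123 − 0.2Q, supply P = 65.5 + 0.025Q.
Competitive equilibrium: 123 − 0.2Q = 65.5 + 0.025Q → Q* = 255.5556, P* = 71.8889.
At the ceiling P = 69, quantity supplied = (69 − 65.5)/0.025 = 140.
Willingness to pay at Q' = 140: 123 − 0.2·140 = 95.
ΔQ = 255.5556 − 140 = 115.5556; wedge = 95 − 69 = 26.
DWL = ½ × 115.5556 × 26 = 1502.22.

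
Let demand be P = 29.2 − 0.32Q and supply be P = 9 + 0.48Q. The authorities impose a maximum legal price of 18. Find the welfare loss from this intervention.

Competitive equilibrium: 29.2 − 0.32Q = 9 + 0.48Q → Q* = 25.25, P* = 21.12.
At the ceiling P = 18, quantity supplied = (18 − 9)/0.48 = 18.75.
Willingness to pay at Q' = 18.75: 29.2 − 0.32·18.75 = 23.2.
ΔQ = 25.25 − 18.75 = 6.5; wedge = 23.2 − 18 = 5.2.
DWL = ½ × 6.5 × 5.2 = 16.90.

16.90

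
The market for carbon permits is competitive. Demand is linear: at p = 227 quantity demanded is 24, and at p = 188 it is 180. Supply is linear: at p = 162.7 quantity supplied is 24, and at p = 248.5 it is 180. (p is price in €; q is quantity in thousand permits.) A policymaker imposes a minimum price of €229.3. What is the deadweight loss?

€3209.47 thousand

Demand slope = (188 − 227)/(180 − 24) = −0.25, so p = 233 − 0.25q.
Supply slope = (248.5 − 162.7)/(180 − 24) = 0.55, so p = 149.5 + 0.55q.
Competitive equilibrium: 233 − 0.25q = 149.5 + 0.55q → q* = 104.375, p* = 206.9063.
At the floor p = 229.3, quantity demanded = (233 − 229.3)/0.25 = 14.8.
Sellers' marginal cost at q' = 14.8: 149.5 + 0.55·14.8 = 157.64.
Δq = 104.375 − 14.8 = 89.575; wedge = 229.3 − 157.64 = 71.66.
The triangle = ½ × 89.575 × 71.66 = €3209.47 thousand.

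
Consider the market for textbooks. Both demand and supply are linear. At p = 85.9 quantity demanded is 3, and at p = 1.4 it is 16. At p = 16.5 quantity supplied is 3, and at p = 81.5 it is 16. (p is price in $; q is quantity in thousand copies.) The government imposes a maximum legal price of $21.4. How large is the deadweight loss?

$146.92 thousand

Demand slope = (1.4 − 85.9)/(16 − 3) = −6.5, so p = 105.4 − 6.5q.
Supply slope = (81.5 − 16.5)/(16 − 3) = 5, so p = 1.5 + 5q.
Competitive equilibrium: 105.4 − 6.5q = 1.5 + 5q → q* = 9.0348, p* = 46.6739.
At the ceiling p = 21.4, quantity supplied = (21.4 − 1.5)/5 = 3.98.
Willingness to pay at q' = 3.98: 105.4 − 6.5·3.98 = 79.53.
Δq = 9.0348 − 3.98 = 5.0548; wedge = 79.53 − 21.4 = 58.13.
Welfare loss = ½ × 5.0548 × 58.13 = $146.92 thousand.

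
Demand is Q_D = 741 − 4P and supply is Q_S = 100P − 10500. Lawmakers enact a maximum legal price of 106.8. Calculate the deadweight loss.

2151.74

In inverse form: demand P = 185.25 − 0.25Q, supply P = 105 + 0.01Q.
Competitive equilibrium: 185.25 − 0.25Q = 105 + 0.01Q → Q* = 308.65385, P* = 108.08654.
At the ceiling P = 106.8, quantity supplied = (106.8 − 105)/0.01 = 180.
Willingness to pay at Q' = 180: 185.25 − 0.25·180 = 140.25.
ΔQ = 308.65385 − 180 = 128.65385; wedge = 140.25 − 106.8 = 33.45.
The triangle = ½ × 128.65385 × 33.45 = 2151.74.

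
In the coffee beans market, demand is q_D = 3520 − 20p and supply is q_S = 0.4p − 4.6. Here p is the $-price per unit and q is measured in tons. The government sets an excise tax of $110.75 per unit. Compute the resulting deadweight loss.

$2405.01

In inverse form: demand p = 176 − 0.05q, supply p = 11.5 + 2.5q.
Competitive equilibrium: 176 − 0.05q = 11.5 + 2.5q → q* = 64.5098, p* = 172.7745.
With the tax, the buyer price exceeds the seller price by 110.75: (176 − 0.05q) − (11.5 + 2.5q) = 110.75 → q' = 21.0784.
Δq = 64.5098 − 21.0784 = 43.4314; the wedge equals the tax, 110.75.
Welfare loss = ½ × 43.4314 × 110.75 = $2405.01.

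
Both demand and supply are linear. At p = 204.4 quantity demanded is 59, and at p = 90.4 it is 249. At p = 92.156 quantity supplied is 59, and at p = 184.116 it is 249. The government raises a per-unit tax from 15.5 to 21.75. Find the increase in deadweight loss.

Demand slope = (90.4 − 204.4)/(249 − 59) = −0.6, so p = 239.8 − 0.6q.
Supply slope = (184.116 − 92.156)/(249 − 59) = 0.484, so p = 63.6 + 0.484q.
Competitive equilibrium: 239.8 − 0.6q = 63.6 + 0.484q → q* = 162.5461, p* = 142.2723.
For a per-unit tax t: Δq = t/1.084, so DWL = ½·t·(t/1.084) = t²/2.168.
At t = 15.5: DWL = 110.816. At t = 21.75: DWL = 218.202.
Increase = 218.202 − 110.816 = 107.39.

107.39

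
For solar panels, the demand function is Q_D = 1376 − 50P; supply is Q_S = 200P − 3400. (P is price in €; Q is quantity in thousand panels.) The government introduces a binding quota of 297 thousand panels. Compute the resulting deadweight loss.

In inverse form: demand P = 27.52 − 0.02Q, supply P = 17 + 0.005Q.
Competitive equilibrium: 27.52 − 0.02Q = 17 + 0.005Q → Q* = 420.8, P* = 19.104.
At Q = 297: demand price = 27.52 − 0.02·297 = 21.58; supply price = 17 + 0.005·297 = 18.485.
ΔQ = 420.8 − 297 = 123.8; wedge = 21.58 − 18.485 = 3.095.
Deadweight loss = ½ × 123.8 × 3.095 = €191.58 thousand.

€191.58 thousand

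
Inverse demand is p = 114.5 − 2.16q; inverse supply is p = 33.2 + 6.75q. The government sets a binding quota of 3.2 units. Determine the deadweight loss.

156.37

Competitive equilibrium: 114.5 − 2.16q = 33.2 + 6.75q → q* = 9.1246, p* = 94.7909.
At q = 3.2: demand price = 114.5 − 2.16·3.2 = 107.588; supply price = 33.2 + 6.75·3.2 = 54.8.
Δq = 9.1246 − 3.2 = 5.9246; wedge = 107.588 − 54.8 = 52.788.
The triangle = ½ × 5.9246 × 52.788 = 156.37.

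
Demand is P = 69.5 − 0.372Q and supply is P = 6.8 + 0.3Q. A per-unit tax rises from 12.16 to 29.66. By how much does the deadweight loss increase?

Competitive equilibrium: 69.5 − 0.372Q = 6.8 + 0.3Q → Q* = 93.3036, P* = 34.7911.
For a per-unit tax t: ΔQ = t/0.672, so DWL = ½·t·(t/0.672) = t²/1.344.
At t = 12.16: DWL = 110.019. At t = 29.66: DWL = 654.55.
Increase = 654.55 − 110.019 = 544.53.

544.53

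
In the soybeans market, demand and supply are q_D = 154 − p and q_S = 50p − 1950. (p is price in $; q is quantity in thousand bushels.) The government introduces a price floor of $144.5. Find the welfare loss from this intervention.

$5436.37 thousand

In inverse form: demand p = 154 − q, supply p = 39 + 0.02q.
Competitive equilibrium: 154 − q = 39 + 0.02q → q* = 112.7451, p* = 41.2549.
At the floor p = 144.5, quantity demanded = (154 − 144.5)/1 = 9.5.
Sellers' marginal cost at q' = 9.5: 39 + 0.02·9.5 = 39.19.
Δq = 112.7451 − 9.5 = 103.2451; wedge = 144.5 − 39.19 = 105.31.
DWL = ½ × 103.2451 × 105.31 = $5436.37 thousand.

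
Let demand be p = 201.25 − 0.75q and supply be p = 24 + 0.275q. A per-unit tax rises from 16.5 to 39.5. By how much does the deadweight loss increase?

628.29

Competitive equilibrium: 201.25 − 0.75q = 24 + 0.275q → q* = 172.9268, p* = 71.5549.
For a per-unit tax t: Δq = t/1.025, so DWL = ½·t·(t/1.025) = t²/2.05.
At t = 16.5: DWL = 132.805. At t = 39.5: DWL = 761.098.
Increase = 761.098 − 132.805 = 628.29.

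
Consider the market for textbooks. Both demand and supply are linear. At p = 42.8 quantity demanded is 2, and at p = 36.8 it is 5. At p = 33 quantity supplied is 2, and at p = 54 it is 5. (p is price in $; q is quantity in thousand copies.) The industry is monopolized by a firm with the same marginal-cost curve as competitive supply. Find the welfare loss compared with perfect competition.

$1.42 thousand

Demand slope = (36.8 − 42.8)/(5 − 2) = −2, so p = 46.8 − 2q.
Supply slope = (54 − 33)/(5 − 2) = 7, so p = 19 + 7q.
Competitive equilibrium: 46.8 − 2q = 19 + 7q → q* = 3.0889, p* = 40.6222.
Marginal revenue: MR = 46.8 − 4q. Set MR = MC: 46.8 − 4q = 19 + 7q → q_m = 2.5273.
Price p_m = 46.8 − 2·2.5273 = 41.7454; MC(q_m) = 19 + 7·2.5273 = 36.6911.
Competitive q* = 3.0889, so Δq = 0.5616; wedge = 41.7454 − 36.6911 = 5.0543.
Welfare loss = ½ × 0.5616 × 5.0543 = $1.42 thousand.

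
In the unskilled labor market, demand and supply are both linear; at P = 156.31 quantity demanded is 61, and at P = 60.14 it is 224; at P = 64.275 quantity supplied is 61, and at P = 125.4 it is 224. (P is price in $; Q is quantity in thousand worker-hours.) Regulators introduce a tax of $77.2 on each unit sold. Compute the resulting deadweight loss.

Demand slope = (60.14 − 156.31)/(224 − 61) = −0.59, so P = 192.3 − 0.59Q.
Supply slope = (125.4 − 64.275)/(224 − 61) = 0.375, so P = 41.4 + 0.375Q.
Competitive equilibrium: 192.3 − 0.59Q = 41.4 + 0.375Q → Q* = 156.3731, P* = 100.0399.
With the tax, the buyer price exceeds the seller price by 77.2: (192.3 − 0.59Q) − (41.4 + 0.375Q) = 77.2 → Q' = 76.3731.
ΔQ = 156.3731 − 76.3731 = 80; the wedge equals the tax, 77.2.
Deadweight loss = ½ × 80 × 77.2 = $3088 thousand.

$3088 thousand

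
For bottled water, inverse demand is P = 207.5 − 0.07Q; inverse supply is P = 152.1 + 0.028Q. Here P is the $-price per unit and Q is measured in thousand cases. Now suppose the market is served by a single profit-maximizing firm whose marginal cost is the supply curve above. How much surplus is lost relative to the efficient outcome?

$2718.57 thousand

Competitive equilibrium: 207.5 − 0.07Q = 152.1 + 0.028Q → Q* = 565.30612, P* = 167.92857.
Marginal revenue: MR = 207.5 − 0.14Q. Set MR = MC: 207.5 − 0.14Q = 152.1 + 0.028Q → Q_m = 329.7619.
Price P_m = 207.5 − 0.07·329.7619 = 184.41667; MC(Q_m) = 152.1 + 0.028·329.7619 = 161.33333.
Competitive Q* = 565.30612, so ΔQ = 235.54422; wedge = 184.41667 − 161.33333 = 23.08334.
Deadweight loss = ½ × 235.54422 × 23.08334 = $2718.57 thousand.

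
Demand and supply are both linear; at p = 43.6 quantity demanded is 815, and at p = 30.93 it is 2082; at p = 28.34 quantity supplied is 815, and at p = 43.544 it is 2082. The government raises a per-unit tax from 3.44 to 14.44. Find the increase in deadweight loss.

4470

Demand slope = (30.93 − 43.6)/(2082 − 815) = −0.01, so p = 51.75 − 0.01q.
Supply slope = (43.544 − 28.34)/(2082 − 815) = 0.012, so p = 18.56 + 0.012q.
Competitive equilibrium: 51.75 − 0.01q = 18.56 + 0.012q → q* = 1508.6364, p* = 36.6636.
For a per-unit tax t: Δq = t/0.022, so DWL = ½·t·(t/0.022) = t²/0.044.
At t = 3.44: DWL = 268.945. At t = 14.44: DWL = 4738.945.
Increase = 4738.945 − 268.945 = 4470.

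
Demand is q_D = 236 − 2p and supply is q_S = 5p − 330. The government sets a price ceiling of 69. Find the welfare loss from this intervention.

In inverse form: demand p = 118 − 0.5q, supply p = 66 + 0.2q.
Competitive equilibrium: 118 − 0.5q = 66 + 0.2q → q* = 74.2857, p* = 80.8571.
At the ceiling p = 69, quantity supplied = (69 − 66)/0.2 = 15.
Willingness to pay at q' = 15: 118 − 0.5·15 = 110.5.
Δq = 74.2857 − 15 = 59.2857; wedge = 110.5 − 69 = 41.5.
Welfare loss = ½ × 59.2857 × 41.5 = 1230.18.

1230.18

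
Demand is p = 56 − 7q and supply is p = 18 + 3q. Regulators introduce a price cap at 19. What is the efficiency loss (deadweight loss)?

60.09

Competitive equilibrium: 56 − 7q = 18 + 3q → q* = 3.8, p* = 29.4.
At the ceiling p = 19, quantity supplied = (19 − 18)/3 = 0.3333.
Willingness to pay at q' = 0.3333: 56 − 7·0.3333 = 53.6669.
Δq = 3.8 − 0.3333 = 3.4667; wedge = 53.6669 − 19 = 34.6669.
The triangle = ½ × 3.4667 × 34.6669 = 60.09.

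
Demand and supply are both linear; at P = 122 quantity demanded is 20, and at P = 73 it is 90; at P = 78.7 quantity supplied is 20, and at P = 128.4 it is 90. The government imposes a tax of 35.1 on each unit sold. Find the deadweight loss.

Demand slope = (73 − 122)/(90 − 20) = −0.7, so P = 136 − 0.7Q.
Supply slope = (128.4 − 78.7)/(90 − 20) = 0.71, so P = 64.5 + 0.71Q.
Competitive equilibrium: 136 − 0.7Q = 64.5 + 0.71Q → Q* = 50.7092, P* = 100.5035.
With the tax, the buyer price exceeds the seller price by 35.1: (136 − 0.7Q) − (64.5 + 0.71Q) = 35.1 → Q' = 25.8156.
ΔQ = 50.7092 − 25.8156 = 24.8936; the wedge equals the tax, 35.1.
The triangle = ½ × 24.8936 × 35.1 = 436.88.

436.88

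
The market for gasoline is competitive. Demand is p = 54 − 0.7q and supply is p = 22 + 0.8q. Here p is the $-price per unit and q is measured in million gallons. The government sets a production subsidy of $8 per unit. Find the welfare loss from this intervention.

$21.33 million

Competitive equilibrium: 54 − 0.7q = 22 + 0.8q → q* = 21.3333, p* = 39.0667.
The subsidy lowers effective supply by 8: p = 14 + 0.8q.
New quantity: 54 − 0.7q = 14 + 0.8q → q' = 26.6667.
Overproduction Δq = 26.6667 − 21.3333 = 5.3334; wedge = subsidy = 8.
DWL = ½ × 5.3334 × 8 = $21.33 million.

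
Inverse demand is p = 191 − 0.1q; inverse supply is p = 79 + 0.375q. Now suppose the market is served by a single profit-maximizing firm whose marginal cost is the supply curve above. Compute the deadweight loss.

Competitive equilibrium: 191 − 0.1q = 79 + 0.375q → q* = 235.7895, p* = 167.4211.
Marginal revenue: MR = 191 − 0.2q. Set MR = MC: 191 − 0.2q = 79 + 0.375q → q_m = 194.7826.
Price p_m = 191 − 0.1·194.7826 = 171.5217; MC(q_m) = 79 + 0.375·194.7826 = 152.0435.
Competitive q* = 235.7895, so Δq = 41.0069; wedge = 171.5217 − 152.0435 = 19.4782.
DWL = ½ × 41.0069 × 19.4782 = 399.37.

399.37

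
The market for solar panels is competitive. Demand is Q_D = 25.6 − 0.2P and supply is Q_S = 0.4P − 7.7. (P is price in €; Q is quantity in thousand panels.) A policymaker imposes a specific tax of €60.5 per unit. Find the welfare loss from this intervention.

€244.02 thousand

In inverse form: demand P = 128 − 5Q, supply P = 19.25 + 2.5Q.
Competitive equilibrium: 128 − 5Q = 19.25 + 2.5Q → Q* = 14.5, P* = 55.5.
With the tax, the buyer price exceeds the seller price by 60.5: (128 − 5Q) − (19.25 + 2.5Q) = 60.5 → Q' = 6.4333.
ΔQ = 14.5 − 6.4333 = 8.0667; the wedge equals the tax, 60.5.
Deadweight loss = ½ × 8.0667 × 60.5 = €244.02 thousand.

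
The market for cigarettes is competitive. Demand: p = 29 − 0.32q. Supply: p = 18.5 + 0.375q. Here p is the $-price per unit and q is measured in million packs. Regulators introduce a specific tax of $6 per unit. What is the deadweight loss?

Competitive equilibrium: 29 − 0.32q = 18.5 + 0.375q → q* = 15.1079, p* = 24.1655.
With the tax, the buyer price exceeds the seller price by 6: (29 − 0.32q) − (18.5 + 0.375q) = 6 → q' = 6.4748.
Δq = 15.1079 − 6.4748 = 8.6331; the wedge equals the tax, 6.
Deadweight loss = ½ × 8.6331 × 6 = $25.90 million.

$25.90 million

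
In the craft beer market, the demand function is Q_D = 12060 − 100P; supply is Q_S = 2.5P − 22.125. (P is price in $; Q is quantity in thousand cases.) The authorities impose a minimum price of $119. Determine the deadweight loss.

In inverse form: demand P = 120.6 − 0.01Q, supply P = 8.85 + 0.4Q.
Competitive equilibrium: 120.6 − 0.01Q = 8.85 + 0.4Q → Q* = 272.56098, P* = 117.87439.
At the floor P = 119, quantity demanded = (120.6 − 119)/0.01 = 160.
Sellers' marginal cost at Q' = 160: 8.85 + 0.4·160 = 72.85.
ΔQ = 272.56098 − 160 = 112.56098; wedge = 119 − 72.85 = 46.15.
DWL = ½ × 112.56098 × 46.15 = $2597.34 thousand.

$2597.34 thousand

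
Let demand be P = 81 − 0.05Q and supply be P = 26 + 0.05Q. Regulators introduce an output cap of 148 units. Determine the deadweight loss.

8080.20

Competitive equilibrium: 81 − 0.05Q = 26 + 0.05Q → Q* = 550, P* = 53.5.
At Q = 148: demand price = 81 − 0.05·148 = 73.6; supply price = 26 + 0.05·148 = 33.4.
ΔQ = 550 − 148 = 402; wedge = 73.6 − 33.4 = 40.2.
Deadweight loss = ½ × 402 × 40.2 = 8080.20.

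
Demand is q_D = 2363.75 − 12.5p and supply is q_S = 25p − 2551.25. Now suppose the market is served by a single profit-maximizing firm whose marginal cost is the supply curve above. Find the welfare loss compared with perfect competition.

In inverse form: demand p = 189.1 − 0.08q, supply p = 102.05 + 0.04q.
Competitive equilibrium: 189.1 − 0.08q = 102.05 + 0.04q → q* = 725.4167, p* = 131.0667.
Marginal revenue: MR = 189.1 − 0.16q. Set MR = MC: 189.1 − 0.16q = 102.05 + 0.04q → q_m = 435.25.
Price p_m = 189.1 − 0.08·435.25 = 154.28; MC(q_m) = 102.05 + 0.04·435.25 = 119.46.
Competitive q* = 725.4167, so Δq = 290.1667; wedge = 154.28 − 119.46 = 34.82.
Welfare loss = ½ × 290.1667 × 34.82 = 5051.80.

5051.80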